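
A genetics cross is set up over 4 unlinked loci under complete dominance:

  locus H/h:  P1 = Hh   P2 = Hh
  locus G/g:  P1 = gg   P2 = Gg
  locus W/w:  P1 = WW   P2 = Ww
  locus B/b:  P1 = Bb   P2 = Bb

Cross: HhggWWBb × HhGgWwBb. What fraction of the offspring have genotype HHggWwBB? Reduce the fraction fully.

HhggWWBb gametes: HgWB×4, HgWb×4, hgWB×4, hgWb×4
HhGgWwBb gametes: HGWB×1, HGWb×1, HGwB×1, HGwb×1, HgWB×1, HgWb×1, HgwB×1, Hgwb×1, hGWB×1, hGWb×1, hGwB×1, hGwb×1, hgWB×1, hgWb×1, hgwB×1, hgwb×1
HhggWWBb×HhGgWwBb grid (16·16=256): HHGgWWBB=4 HHGgWWBb=8 HHGgWWbb=4 HHGgWwBB=4 HHGgWwBb=8 HHGgWwbb=4 HHggWWBB=4 HHggWWBb=8 HHggWWbb=4 HHggWwBB=4 HHggWwBb=8 HHggWwbb=4 HhGgWWBB=8 HhGgWWBb=16 HhGgWWbb=8 HhGgWwBB=8 HhGgWwBb=16 HhGgWwbb=8 HhggWWBB=8 HhggWWBb=16 HhggWWbb=8 HhggWwBB=8 HhggWwBb=16 HhggWwbb=8 hhGgWWBB=4 hhGgWWBb=8 hhGgWWbb=4 hhGgWwBB=4 hhGgWwBb=8 hhGgWwbb=4 hhggWWBB=4 hhggWWBb=8 hhggWWbb=4 hhggWwBB=4 hhggWwBb=8 hhggWwbb=4
HHggWwBB hits 4/256; gcd=4; 4÷4/256÷4 = 1/64

P(HHggWwBB) = 1/64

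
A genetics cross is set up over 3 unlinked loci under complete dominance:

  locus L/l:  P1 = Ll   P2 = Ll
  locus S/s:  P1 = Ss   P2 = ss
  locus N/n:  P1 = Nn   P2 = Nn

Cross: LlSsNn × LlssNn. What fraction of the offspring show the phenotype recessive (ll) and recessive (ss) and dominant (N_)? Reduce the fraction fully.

P(ll ss N_) = 3/32

LlSsNn gametes: LSN×1, LSn×1, LsN×1, Lsn×1, lSN×1, lSn×1, lsN×1, lsn×1
LlssNn gametes: LsN×2, Lsn×2, lsN×2, lsn×2
LlSsNn×LlssNn grid (8·8=64): LLSsNN=2 LLSsNn=4 LLSsnn=2 LLssNN=2 LLssNn=4 LLssnn=2 LlSsNN=4 LlSsNn=8 LlSsnn=4 LlssNN=4 LlssNn=8 Llssnn=4 llSsNN=2 llSsNn=4 llSsnn=2 llssNN=2 llssNn=4 llssnn=2
ll ss N_ hits 6/64; gcd=2; 6÷2/64÷2 = 3/32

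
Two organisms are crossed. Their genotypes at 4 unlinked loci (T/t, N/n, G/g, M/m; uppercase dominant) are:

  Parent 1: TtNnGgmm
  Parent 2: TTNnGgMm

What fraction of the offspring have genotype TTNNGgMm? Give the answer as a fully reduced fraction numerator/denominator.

P(TTNNGgMm) = 1/32

TtNnGgmm gametes: TNGm×2, TNgm×2, TnGm×2, Tngm×2, tNGm×2, tNgm×2, tnGm×2, tngm×2
TTNnGgMm gametes: TNGM×2, TNGm×2, TNgM×2, TNgm×2, TnGM×2, TnGm×2, TngM×2, Tngm×2
TtNnGgmm×TTNnGgMm grid (16·16=256): TTNNGGMm=4 TTNNGGmm=4 TTNNGgMm=8 TTNNGgmm=8 TTNNggMm=4 TTNNggmm=4 TTNnGGMm=8 TTNnGGmm=8 TTNnGgMm=16 TTNnGgmm=16 TTNnggMm=8 TTNnggmm=8 TTnnGGMm=4 TTnnGGmm=4 TTnnGgMm=8 TTnnGgmm=8 TTnnggMm=4 TTnnggmm=4 TtNNGGMm=4 TtNNGGmm=4 TtNNGgMm=8 TtNNGgmm=8 TtNNggMm=4 TtNNggmm=4 TtNnGGMm=8 TtNnGGmm=8 TtNnGgMm=16 TtNnGgmm=16 TtNnggMm=8 TtNnggmm=8 TtnnGGMm=4 TtnnGGmm=4 TtnnGgMm=8 TtnnGgmm=8 TtnnggMm=4 Ttnnggmm=4
TTNNGgMm hits 8/256; gcd=8; 8÷8/256÷8 = 1/32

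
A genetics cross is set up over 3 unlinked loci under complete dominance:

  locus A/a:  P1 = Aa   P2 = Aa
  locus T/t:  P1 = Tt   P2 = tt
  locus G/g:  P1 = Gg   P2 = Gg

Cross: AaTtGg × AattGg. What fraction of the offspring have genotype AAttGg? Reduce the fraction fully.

AaTtGg gametes: ATG×1, ATg×1, AtG×1, Atg×1, aTG×1, aTg×1, atG×1, atg×1
AattGg gametes: AtG×2, Atg×2, atG×2, atg×2
AaTtGg×AattGg grid (8·8=64): AATtGG=2 AATtGg=4 AATtgg=2 AAttGG=2 AAttGg=4 AAttgg=2 AaTtGG=4 AaTtGg=8 AaTtgg=4 AattGG=4 AattGg=8 Aattgg=4 aaTtGG=2 aaTtGg=4 aaTtgg=2 aattGG=2 aattGg=4 aattgg=2
AAttGg hits 4/64; gcd=4; 4÷4/64÷4 = 1/16

P(AAttGg) = 1/16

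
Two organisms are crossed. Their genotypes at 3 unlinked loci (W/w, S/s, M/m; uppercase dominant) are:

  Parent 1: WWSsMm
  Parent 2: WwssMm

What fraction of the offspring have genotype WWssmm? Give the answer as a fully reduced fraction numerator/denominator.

WWSsMm gametes: WSM×2, WSm×2, WsM×2, Wsm×2
WwssMm gametes: WsM×2, Wsm×2, wsM×2, wsm×2
WWSsMm×WwssMm grid (8·8=64): WWSsMM=4 WWSsMm=8 WWSsmm=4 WWssMM=4 WWssMm=8 WWssmm=4 WwSsMM=4 WwSsMm=8 WwSsmm=4 WwssMM=4 WwssMm=8 Wwssmm=4
WWssmm hits 4/64; gcd=4; 4÷4/64÷4 = 1/16

P(WWssmm) = 1/16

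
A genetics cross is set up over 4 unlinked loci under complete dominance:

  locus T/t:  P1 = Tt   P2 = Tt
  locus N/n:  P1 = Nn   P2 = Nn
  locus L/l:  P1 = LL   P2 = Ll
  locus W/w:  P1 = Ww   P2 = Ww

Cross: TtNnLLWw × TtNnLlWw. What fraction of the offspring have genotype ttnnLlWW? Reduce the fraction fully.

P(ttnnLlWW) = 1/128

TtNnLLWw gametes: TNLW×2, TNLw×2, TnLW×2, TnLw×2, tNLW×2, tNLw×2, tnLW×2, tnLw×2
TtNnLlWw gametes: TNLW×1, TNLw×1, TNlW×1, TNlw×1, TnLW×1, TnLw×1, TnlW×1, Tnlw×1, tNLW×1, tNLw×1, tNlW×1, tNlw×1, tnLW×1, tnLw×1, tnlW×1, tnlw×1
TtNnLLWw×TtNnLlWw grid (16·16=256): TTNNLLWW=2 TTNNLLWw=4 TTNNLLww=2 TTNNLlWW=2 TTNNLlWw=4 TTNNLlww=2 TTNnLLWW=4 TTNnLLWw=8 TTNnLLww=4 TTNnLlWW=4 TTNnLlWw=8 TTNnLlww=4 TTnnLLWW=2 TTnnLLWw=4 TTnnLLww=2 TTnnLlWW=2 TTnnLlWw=4 TTnnLlww=2 TtNNLLWW=4 TtNNLLWw=8 TtNNLLww=4 TtNNLlWW=4 TtNNLlWw=8 TtNNLlww=4 TtNnLLWW=8 TtNnLLWw=16 TtNnLLww=8 TtNnLlWW=8 TtNnLlWw=16 TtNnLlww=8 TtnnLLWW=4 TtnnLLWw=8 TtnnLLww=4 TtnnLlWW=4 TtnnLlWw=8 TtnnLlww=4 ttNNLLWW=2 ttNNLLWw=4 ttNNLLww=2 ttNNLlWW=2 ttNNLlWw=4 ttNNLlww=2 ttNnLLWW=4 ttNnLLWw=8 ttNnLLww=4 ttNnLlWW=4 ttNnLlWw=8 ttNnLlww=4 ttnnLLWW=2 ttnnLLWw=4 ttnnLLww=2 ttnnLlWW=2 ttnnLlWw=4 ttnnLlww=2
ttnnLlWW hits 2/256; gcd=2; 2÷2/256÷2 = 1/128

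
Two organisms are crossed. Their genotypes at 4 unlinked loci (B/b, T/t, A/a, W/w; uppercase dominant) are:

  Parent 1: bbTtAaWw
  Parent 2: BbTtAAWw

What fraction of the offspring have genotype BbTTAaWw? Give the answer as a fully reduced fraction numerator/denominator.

P(BbTTAaWw) = 1/32

bbTtAaWw gametes: bTAW×2, bTAw×2, bTaW×2, bTaw×2, btAW×2, btAw×2, btaW×2, btaw×2
BbTtAAWw gametes: BTAW×2, BTAw×2, BtAW×2, BtAw×2, bTAW×2, bTAw×2, btAW×2, btAw×2
bbTtAaWw×BbTtAAWw grid (16·16=256): BbTTAAWW=4 BbTTAAWw=8 BbTTAAww=4 BbTTAaWW=4 BbTTAaWw=8 BbTTAaww=4 BbTtAAWW=8 BbTtAAWw=16 BbTtAAww=8 BbTtAaWW=8 BbTtAaWw=16 BbTtAaww=8 BbttAAWW=4 BbttAAWw=8 BbttAAww=4 BbttAaWW=4 BbttAaWw=8 BbttAaww=4 bbTTAAWW=4 bbTTAAWw=8 bbTTAAww=4 bbTTAaWW=4 bbTTAaWw=8 bbTTAaww=4 bbTtAAWW=8 bbTtAAWw=16 bbTtAAww=8 bbTtAaWW=8 bbTtAaWw=16 bbTtAaww=8 bbttAAWW=4 bbttAAWw=8 bbttAAww=4 bbttAaWW=4 bbttAaWw=8 bbttAaww=4
BbTTAaWw hits 8/256; gcd=8; 8÷8/256÷8 = 1/32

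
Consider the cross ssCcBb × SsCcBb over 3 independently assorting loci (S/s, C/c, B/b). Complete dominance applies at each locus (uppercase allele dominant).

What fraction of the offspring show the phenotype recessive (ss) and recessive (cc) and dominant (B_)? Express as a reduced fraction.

P(ss cc B_) = 3/32

ssCcBb gametes: sCB×2, sCb×2, scB×2, scb×2
SsCcBb gametes: SCB×1, SCb×1, ScB×1, Scb×1, sCB×1, sCb×1, scB×1, scb×1
ssCcBb×SsCcBb grid (8·8=64): SsCCBB=2 SsCCBb=4 SsCCbb=2 SsCcBB=4 SsCcBb=8 SsCcbb=4 SsccBB=2 SsccBb=4 Ssccbb=2 ssCCBB=2 ssCCBb=4 ssCCbb=2 ssCcBB=4 ssCcBb=8 ssCcbb=4 ssccBB=2 ssccBb=4 ssccbb=2
ss cc B_ hits 6/64; gcd=2; 6÷2/64÷2 = 3/32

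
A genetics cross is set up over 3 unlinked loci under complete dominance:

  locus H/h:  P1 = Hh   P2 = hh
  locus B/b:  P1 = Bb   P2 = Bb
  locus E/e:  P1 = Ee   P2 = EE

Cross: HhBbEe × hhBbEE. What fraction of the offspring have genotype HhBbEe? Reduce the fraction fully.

P(HhBbEe) = 1/8

HhBbEe gametes: HBE×1, HBe×1, HbE×1, Hbe×1, hBE×1, hBe×1, hbE×1, hbe×1
hhBbEE gametes: hBE×4, hbE×4
HhBbEe×hhBbEE grid (8·8=64): HhBBEE=4 HhBBEe=4 HhBbEE=8 HhBbEe=8 HhbbEE=4 HhbbEe=4 hhBBEE=4 hhBBEe=4 hhBbEE=8 hhBbEe=8 hhbbEE=4 hhbbEe=4
HhBbEe hits 8/64; gcd=8; 8÷8/64÷8 = 1/8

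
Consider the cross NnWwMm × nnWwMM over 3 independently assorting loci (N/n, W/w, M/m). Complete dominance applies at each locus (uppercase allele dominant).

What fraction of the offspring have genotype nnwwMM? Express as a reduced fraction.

P(nnwwMM) = 1/16

NnWwMm gametes: NWM×1, NWm×1, NwM×1, Nwm×1, nWM×1, nWm×1, nwM×1, nwm×1
nnWwMM gametes: nWM×4, nwM×4
NnWwMm×nnWwMM grid (8·8=64): NnWWMM=4 NnWWMm=4 NnWwMM=8 NnWwMm=8 NnwwMM=4 NnwwMm=4 nnWWMM=4 nnWWMm=4 nnWwMM=8 nnWwMm=8 nnwwMM=4 nnwwMm=4
nnwwMM hits 4/64; gcd=4; 4÷4/64÷4 = 1/16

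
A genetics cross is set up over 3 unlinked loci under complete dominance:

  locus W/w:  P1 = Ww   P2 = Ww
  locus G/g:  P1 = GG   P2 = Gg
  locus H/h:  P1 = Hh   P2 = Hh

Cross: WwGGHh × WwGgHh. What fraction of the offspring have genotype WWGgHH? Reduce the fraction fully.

WwGGHh gametes: WGH×2, WGh×2, wGH×2, wGh×2
WwGgHh gametes: WGH×1, WGh×1, WgH×1, Wgh×1, wGH×1, wGh×1, wgH×1, wgh×1
WwGGHh×WwGgHh grid (8·8=64): WWGGHH=2 WWGGHh=4 WWGGhh=2 WWGgHH=2 WWGgHh=4 WWGghh=2 WwGGHH=4 WwGGHh=8 WwGGhh=4 WwGgHH=4 WwGgHh=8 WwGghh=4 wwGGHH=2 wwGGHh=4 wwGGhh=2 wwGgHH=2 wwGgHh=4 wwGghh=2
WWGgHH hits 2/64; gcd=2; 2÷2/64÷2 = 1/32

P(WWGgHH) = 1/32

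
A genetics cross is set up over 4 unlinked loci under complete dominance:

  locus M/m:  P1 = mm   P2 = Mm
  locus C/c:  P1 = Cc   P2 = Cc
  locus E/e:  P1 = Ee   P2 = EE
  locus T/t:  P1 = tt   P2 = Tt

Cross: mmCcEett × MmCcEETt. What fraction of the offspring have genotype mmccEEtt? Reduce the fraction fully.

P(mmccEEtt) = 1/32

mmCcEett gametes: mCEt×4, mCet×4, mcEt×4, mcet×4
MmCcEETt gametes: MCET×2, MCEt×2, McET×2, McEt×2, mCET×2, mCEt×2, mcET×2, mcEt×2
mmCcEett×MmCcEETt grid (16·16=256): MmCCEETt=8 MmCCEEtt=8 MmCCEeTt=8 MmCCEett=8 MmCcEETt=16 MmCcEEtt=16 MmCcEeTt=16 MmCcEett=16 MmccEETt=8 MmccEEtt=8 MmccEeTt=8 MmccEett=8 mmCCEETt=8 mmCCEEtt=8 mmCCEeTt=8 mmCCEett=8 mmCcEETt=16 mmCcEEtt=16 mmCcEeTt=16 mmCcEett=16 mmccEETt=8 mmccEEtt=8 mmccEeTt=8 mmccEett=8
mmccEEtt hits 8/256; gcd=8; 8÷8/256÷8 = 1/32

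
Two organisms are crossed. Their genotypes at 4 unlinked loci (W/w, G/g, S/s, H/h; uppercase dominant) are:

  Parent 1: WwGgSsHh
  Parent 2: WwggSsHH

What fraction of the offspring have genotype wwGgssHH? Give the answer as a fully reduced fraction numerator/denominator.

P(wwGgssHH) = 1/64

WwGgSsHh gametes: WGSH×1, WGSh×1, WGsH×1, WGsh×1, WgSH×1, WgSh×1, WgsH×1, Wgsh×1, wGSH×1, wGSh×1, wGsH×1, wGsh×1, wgSH×1, wgSh×1, wgsH×1, wgsh×1
WwggSsHH gametes: WgSH×4, WgsH×4, wgSH×4, wgsH×4
WwGgSsHh×WwggSsHH grid (16·16=256): WWGgSSHH=4 WWGgSSHh=4 WWGgSsHH=8 WWGgSsHh=8 WWGgssHH=4 WWGgssHh=4 WWggSSHH=4 WWggSSHh=4 WWggSsHH=8 WWggSsHh=8 WWggssHH=4 WWggssHh=4 WwGgSSHH=8 WwGgSSHh=8 WwGgSsHH=16 WwGgSsHh=16 WwGgssHH=8 WwGgssHh=8 WwggSSHH=8 WwggSSHh=8 WwggSsHH=16 WwggSsHh=16 WwggssHH=8 WwggssHh=8 wwGgSSHH=4 wwGgSSHh=4 wwGgSsHH=8 wwGgSsHh=8 wwGgssHH=4 wwGgssHh=4 wwggSSHH=4 wwggSSHh=4 wwggSsHH=8 wwggSsHh=8 wwggssHH=4 wwggssHh=4
wwGgssHH hits 4/256; gcd=4; 4÷4/256÷4 = 1/64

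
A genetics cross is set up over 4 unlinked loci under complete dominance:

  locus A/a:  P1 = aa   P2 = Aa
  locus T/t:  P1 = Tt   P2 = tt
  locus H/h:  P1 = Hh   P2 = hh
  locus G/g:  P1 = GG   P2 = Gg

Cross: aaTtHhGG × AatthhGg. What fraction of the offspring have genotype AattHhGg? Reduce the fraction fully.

aaTtHhGG gametes: aTHG×4, aThG×4, atHG×4, athG×4
AatthhGg gametes: AthG×4, Athg×4, athG×4, athg×4
aaTtHhGG×AatthhGg grid (16·16=256): AaTtHhGG=16 AaTtHhGg=16 AaTthhGG=16 AaTthhGg=16 AattHhGG=16 AattHhGg=16 AatthhGG=16 AatthhGg=16 aaTtHhGG=16 aaTtHhGg=16 aaTthhGG=16 aaTthhGg=16 aattHhGG=16 aattHhGg=16 aatthhGG=16 aatthhGg=16
AattHhGg hits 16/256; gcd=16; 16÷16/256÷16 = 1/16

P(AattHhGg) = 1/16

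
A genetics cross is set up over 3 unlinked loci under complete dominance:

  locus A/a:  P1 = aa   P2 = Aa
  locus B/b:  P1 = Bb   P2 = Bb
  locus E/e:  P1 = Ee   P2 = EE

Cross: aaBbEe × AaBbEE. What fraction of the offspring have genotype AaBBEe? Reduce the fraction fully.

aaBbEe gametes: aBE×2, aBe×2, abE×2, abe×2
AaBbEE gametes: ABE×2, AbE×2, aBE×2, abE×2
aaBbEe×AaBbEE grid (8·8=64): AaBBEE=4 AaBBEe=4 AaBbEE=8 AaBbEe=8 AabbEE=4 AabbEe=4 aaBBEE=4 aaBBEe=4 aaBbEE=8 aaBbEe=8 aabbEE=4 aabbEe=4
AaBBEe hits 4/64; gcd=4; 4÷4/64÷4 = 1/16

P(AaBBEe) = 1/16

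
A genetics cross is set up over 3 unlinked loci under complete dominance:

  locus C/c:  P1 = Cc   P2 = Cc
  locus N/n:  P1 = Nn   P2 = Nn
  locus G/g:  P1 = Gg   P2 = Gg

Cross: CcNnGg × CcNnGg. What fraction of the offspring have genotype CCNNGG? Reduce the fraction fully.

P(CCNNGG) = 1/64

CcNnGg gametes: CNG×1, CNg×1, CnG×1, Cng×1, cNG×1, cNg×1, cnG×1, cng×1
CcNnGg gametes: CNG×1, CNg×1, CnG×1, Cng×1, cNG×1, cNg×1, cnG×1, cng×1
CcNnGg×CcNnGg grid (8·8=64): CCNNGG=1 CCNNGg=2 CCNNgg=1 CCNnGG=2 CCNnGg=4 CCNngg=2 CCnnGG=1 CCnnGg=2 CCnngg=1 CcNNGG=2 CcNNGg=4 CcNNgg=2 CcNnGG=4 CcNnGg=8 CcNngg=4 CcnnGG=2 CcnnGg=4 Ccnngg=2 ccNNGG=1 ccNNGg=2 ccNNgg=1 ccNnGG=2 ccNnGg=4 ccNngg=2 ccnnGG=1 ccnnGg=2 ccnngg=1
CCNNGG hits 1/64; gcd=1; 1÷1/64÷1 = 1/64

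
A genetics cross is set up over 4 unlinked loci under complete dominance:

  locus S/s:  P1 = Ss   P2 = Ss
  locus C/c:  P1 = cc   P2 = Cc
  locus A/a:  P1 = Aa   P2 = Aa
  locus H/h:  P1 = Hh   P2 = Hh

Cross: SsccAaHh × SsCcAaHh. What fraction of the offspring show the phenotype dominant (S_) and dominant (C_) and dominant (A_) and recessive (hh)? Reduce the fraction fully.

P(S_ C_ A_ hh) = 9/128

SsccAaHh gametes: ScAH×2, ScAh×2, ScaH×2, Scah×2, scAH×2, scAh×2, scaH×2, scah×2
SsCcAaHh gametes: SCAH×1, SCAh×1, SCaH×1, SCah×1, ScAH×1, ScAh×1, ScaH×1, Scah×1, sCAH×1, sCAh×1, sCaH×1, sCah×1, scAH×1, scAh×1, scaH×1, scah×1
SsccAaHh×SsCcAaHh grid (16·16=256): SSCcAAHH=2 SSCcAAHh=4 SSCcAAhh=2 SSCcAaHH=4 SSCcAaHh=8 SSCcAahh=4 SSCcaaHH=2 SSCcaaHh=4 SSCcaahh=2 SSccAAHH=2 SSccAAHh=4 SSccAAhh=2 SSccAaHH=4 SSccAaHh=8 SSccAahh=4 SSccaaHH=2 SSccaaHh=4 SSccaahh=2 SsCcAAHH=4 SsCcAAHh=8 SsCcAAhh=4 SsCcAaHH=8 SsCcAaHh=16 SsCcAahh=8 SsCcaaHH=4 SsCcaaHh=8 SsCcaahh=4 SsccAAHH=4 SsccAAHh=8 SsccAAhh=4 SsccAaHH=8 SsccAaHh=16 SsccAahh=8 SsccaaHH=4 SsccaaHh=8 Ssccaahh=4 ssCcAAHH=2 ssCcAAHh=4 ssCcAAhh=2 ssCcAaHH=4 ssCcAaHh=8 ssCcAahh=4 ssCcaaHH=2 ssCcaaHh=4 ssCcaahh=2 ssccAAHH=2 ssccAAHh=4 ssccAAhh=2 ssccAaHH=4 ssccAaHh=8 ssccAahh=4 ssccaaHH=2 ssccaaHh=4 ssccaahh=2
S_ C_ A_ hh hits 18/256; gcd=2; 18÷2/256÷2 = 9/128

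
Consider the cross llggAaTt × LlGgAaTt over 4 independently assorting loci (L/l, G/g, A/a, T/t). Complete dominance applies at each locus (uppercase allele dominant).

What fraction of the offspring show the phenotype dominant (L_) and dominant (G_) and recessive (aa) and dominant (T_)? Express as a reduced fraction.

llggAaTt gametes: lgAT×4, lgAt×4, lgaT×4, lgat×4
LlGgAaTt gametes: LGAT×1, LGAt×1, LGaT×1, LGat×1, LgAT×1, LgAt×1, LgaT×1, Lgat×1, lGAT×1, lGAt×1, lGaT×1, lGat×1, lgAT×1, lgAt×1, lgaT×1, lgat×1
llggAaTt×LlGgAaTt grid (16·16=256): LlGgAATT=4 LlGgAATt=8 LlGgAAtt=4 LlGgAaTT=8 LlGgAaTt=16 LlGgAatt=8 LlGgaaTT=4 LlGgaaTt=8 LlGgaatt=4 LlggAATT=4 LlggAATt=8 LlggAAtt=4 LlggAaTT=8 LlggAaTt=16 LlggAatt=8 LlggaaTT=4 LlggaaTt=8 Llggaatt=4 llGgAATT=4 llGgAATt=8 llGgAAtt=4 llGgAaTT=8 llGgAaTt=16 llGgAatt=8 llGgaaTT=4 llGgaaTt=8 llGgaatt=4 llggAATT=4 llggAATt=8 llggAAtt=4 llggAaTT=8 llggAaTt=16 llggAatt=8 llggaaTT=4 llggaaTt=8 llggaatt=4
L_ G_ aa T_ hits 12/256; gcd=4; 12÷4/256÷4 = 3/64

P(L_ G_ aa T_) = 3/64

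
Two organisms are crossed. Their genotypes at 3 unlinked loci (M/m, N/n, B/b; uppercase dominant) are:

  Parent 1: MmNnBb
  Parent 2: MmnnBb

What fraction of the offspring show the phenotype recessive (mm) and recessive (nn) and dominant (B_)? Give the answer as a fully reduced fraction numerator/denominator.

MmNnBb gametes: MNB×1, MNb×1, MnB×1, Mnb×1, mNB×1, mNb×1, mnB×1, mnb×1
MmnnBb gametes: MnB×2, Mnb×2, mnB×2, mnb×2
MmNnBb×MmnnBb grid (8·8=64): MMNnBB=2 MMNnBb=4 MMNnbb=2 MMnnBB=2 MMnnBb=4 MMnnbb=2 MmNnBB=4 MmNnBb=8 MmNnbb=4 MmnnBB=4 MmnnBb=8 Mmnnbb=4 mmNnBB=2 mmNnBb=4 mmNnbb=2 mmnnBB=2 mmnnBb=4 mmnnbb=2
mm nn B_ hits 6/64; gcd=2; 6÷2/64÷2 = 3/32

P(mm nn B_) = 3/32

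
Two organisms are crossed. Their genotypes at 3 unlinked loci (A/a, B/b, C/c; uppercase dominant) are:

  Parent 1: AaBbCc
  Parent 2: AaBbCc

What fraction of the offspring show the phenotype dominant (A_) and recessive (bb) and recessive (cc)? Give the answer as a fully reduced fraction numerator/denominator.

AaBbCc gametes: ABC×1, ABc×1, AbC×1, Abc×1, aBC×1, aBc×1, abC×1, abc×1
AaBbCc gametes: ABC×1, ABc×1, AbC×1, Abc×1, aBC×1, aBc×1, abC×1, abc×1
AaBbCc×AaBbCc grid (8·8=64): AABBCC=1 AABBCc=2 AABBcc=1 AABbCC=2 AABbCc=4 AABbcc=2 AAbbCC=1 AAbbCc=2 AAbbcc=1 AaBBCC=2 AaBBCc=4 AaBBcc=2 AaBbCC=4 AaBbCc=8 AaBbcc=4 AabbCC=2 AabbCc=4 Aabbcc=2 aaBBCC=1 aaBBCc=2 aaBBcc=1 aaBbCC=2 aaBbCc=4 aaBbcc=2 aabbCC=1 aabbCc=2 aabbcc=1
A_ bb cc hits 3/64; gcd=1; 3÷1/64÷1 = 3/64

P(A_ bb cc) = 3/64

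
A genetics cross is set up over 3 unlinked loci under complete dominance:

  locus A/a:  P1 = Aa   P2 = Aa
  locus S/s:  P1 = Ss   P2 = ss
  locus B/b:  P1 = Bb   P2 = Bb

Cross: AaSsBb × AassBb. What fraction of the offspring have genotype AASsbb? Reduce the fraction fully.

AaSsBb gametes: ASB×1, ASb×1, AsB×1, Asb×1, aSB×1, aSb×1, asB×1, asb×1
AassBb gametes: AsB×2, Asb×2, asB×2, asb×2
AaSsBb×AassBb grid (8·8=64): AASsBB=2 AASsBb=4 AASsbb=2 AAssBB=2 AAssBb=4 AAssbb=2 AaSsBB=4 AaSsBb=8 AaSsbb=4 AassBB=4 AassBb=8 Aassbb=4 aaSsBB=2 aaSsBb=4 aaSsbb=2 aassBB=2 aassBb=4 aassbb=2
AASsbb hits 2/64; gcd=2; 2÷2/64÷2 = 1/32

P(AASsbb) = 1/32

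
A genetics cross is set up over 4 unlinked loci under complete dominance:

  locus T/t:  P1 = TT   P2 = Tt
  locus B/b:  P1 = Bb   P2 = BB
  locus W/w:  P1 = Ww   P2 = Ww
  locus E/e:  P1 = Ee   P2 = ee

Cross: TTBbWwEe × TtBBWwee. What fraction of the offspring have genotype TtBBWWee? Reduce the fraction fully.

TTBbWwEe gametes: TBWE×2, TBWe×2, TBwE×2, TBwe×2, TbWE×2, TbWe×2, TbwE×2, Tbwe×2
TtBBWwee gametes: TBWe×4, TBwe×4, tBWe×4, tBwe×4
TTBbWwEe×TtBBWwee grid (16·16=256): TTBBWWEe=8 TTBBWWee=8 TTBBWwEe=16 TTBBWwee=16 TTBBwwEe=8 TTBBwwee=8 TTBbWWEe=8 TTBbWWee=8 TTBbWwEe=16 TTBbWwee=16 TTBbwwEe=8 TTBbwwee=8 TtBBWWEe=8 TtBBWWee=8 TtBBWwEe=16 TtBBWwee=16 TtBBwwEe=8 TtBBwwee=8 TtBbWWEe=8 TtBbWWee=8 TtBbWwEe=16 TtBbWwee=16 TtBbwwEe=8 TtBbwwee=8
TtBBWWee hits 8/256; gcd=8; 8÷8/256÷8 = 1/32

P(TtBBWWee) = 1/32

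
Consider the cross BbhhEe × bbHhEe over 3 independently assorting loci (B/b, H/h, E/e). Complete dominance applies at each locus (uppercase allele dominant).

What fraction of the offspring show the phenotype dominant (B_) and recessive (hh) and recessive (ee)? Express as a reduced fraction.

BbhhEe gametes: BhE×2, Bhe×2, bhE×2, bhe×2
bbHhEe gametes: bHE×2, bHe×2, bhE×2, bhe×2
BbhhEe×bbHhEe grid (8·8=64): BbHhEE=4 BbHhEe=8 BbHhee=4 BbhhEE=4 BbhhEe=8 Bbhhee=4 bbHhEE=4 bbHhEe=8 bbHhee=4 bbhhEE=4 bbhhEe=8 bbhhee=4
B_ hh ee hits 4/64; gcd=4; 4÷4/64÷4 = 1/16

P(B_ hh ee) = 1/16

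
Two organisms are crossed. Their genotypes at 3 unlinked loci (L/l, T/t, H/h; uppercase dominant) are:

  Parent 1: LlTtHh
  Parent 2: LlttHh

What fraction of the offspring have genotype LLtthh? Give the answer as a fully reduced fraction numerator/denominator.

P(LLtthh) = 1/32

LlTtHh gametes: LTH×1, LTh×1, LtH×1, Lth×1, lTH×1, lTh×1, ltH×1, lth×1
LlttHh gametes: LtH×2, Lth×2, ltH×2, lth×2
LlTtHh×LlttHh grid (8·8=64): LLTtHH=2 LLTtHh=4 LLTthh=2 LLttHH=2 LLttHh=4 LLtthh=2 LlTtHH=4 LlTtHh=8 LlTthh=4 LlttHH=4 LlttHh=8 Lltthh=4 llTtHH=2 llTtHh=4 llTthh=2 llttHH=2 llttHh=4 lltthh=2
LLtthh hits 2/64; gcd=2; 2÷2/64÷2 = 1/32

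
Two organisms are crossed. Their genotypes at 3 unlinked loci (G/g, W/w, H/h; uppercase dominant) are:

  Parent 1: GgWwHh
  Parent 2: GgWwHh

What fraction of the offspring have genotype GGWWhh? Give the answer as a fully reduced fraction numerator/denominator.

GgWwHh gametes: GWH×1, GWh×1, GwH×1, Gwh×1, gWH×1, gWh×1, gwH×1, gwh×1
GgWwHh gametes: GWH×1, GWh×1, GwH×1, Gwh×1, gWH×1, gWh×1, gwH×1, gwh×1
GgWwHh×GgWwHh grid (8·8=64): GGWWHH=1 GGWWHh=2 GGWWhh=1 GGWwHH=2 GGWwHh=4 GGWwhh=2 GGwwHH=1 GGwwHh=2 GGwwhh=1 GgWWHH=2 GgWWHh=4 GgWWhh=2 GgWwHH=4 GgWwHh=8 GgWwhh=4 GgwwHH=2 GgwwHh=4 Ggwwhh=2 ggWWHH=1 ggWWHh=2 ggWWhh=1 ggWwHH=2 ggWwHh=4 ggWwhh=2 ggwwHH=1 ggwwHh=2 ggwwhh=1
GGWWhh hits 1/64; gcd=1; 1÷1/64÷1 = 1/64

P(GGWWhh) = 1/64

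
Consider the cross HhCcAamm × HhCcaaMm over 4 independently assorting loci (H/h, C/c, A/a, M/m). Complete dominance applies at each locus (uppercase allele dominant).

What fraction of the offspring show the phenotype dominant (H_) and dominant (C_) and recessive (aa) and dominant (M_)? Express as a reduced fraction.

HhCcAamm gametes: HCAm×2, HCam×2, HcAm×2, Hcam×2, hCAm×2, hCam×2, hcAm×2, hcam×2
HhCcaaMm gametes: HCaM×2, HCam×2, HcaM×2, Hcam×2, hCaM×2, hCam×2, hcaM×2, hcam×2
HhCcAamm×HhCcaaMm grid (16·16=256): HHCCAaMm=4 HHCCAamm=4 HHCCaaMm=4 HHCCaamm=4 HHCcAaMm=8 HHCcAamm=8 HHCcaaMm=8 HHCcaamm=8 HHccAaMm=4 HHccAamm=4 HHccaaMm=4 HHccaamm=4 HhCCAaMm=8 HhCCAamm=8 HhCCaaMm=8 HhCCaamm=8 HhCcAaMm=16 HhCcAamm=16 HhCcaaMm=16 HhCcaamm=16 HhccAaMm=8 HhccAamm=8 HhccaaMm=8 Hhccaamm=8 hhCCAaMm=4 hhCCAamm=4 hhCCaaMm=4 hhCCaamm=4 hhCcAaMm=8 hhCcAamm=8 hhCcaaMm=8 hhCcaamm=8 hhccAaMm=4 hhccAamm=4 hhccaaMm=4 hhccaamm=4
H_ C_ aa M_ hits 36/256; gcd=4; 36÷4/256÷4 = 9/64

P(H_ C_ aa M_) = 9/64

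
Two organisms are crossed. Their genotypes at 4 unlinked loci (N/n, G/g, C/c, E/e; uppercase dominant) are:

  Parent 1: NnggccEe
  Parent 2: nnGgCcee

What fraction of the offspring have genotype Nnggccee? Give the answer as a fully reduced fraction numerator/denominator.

NnggccEe gametes: NgcE×4, Ngce×4, ngcE×4, ngce×4
nnGgCcee gametes: nGCe×4, nGce×4, ngCe×4, ngce×4
NnggccEe×nnGgCcee grid (16·16=256): NnGgCcEe=16 NnGgCcee=16 NnGgccEe=16 NnGgccee=16 NnggCcEe=16 NnggCcee=16 NnggccEe=16 Nnggccee=16 nnGgCcEe=16 nnGgCcee=16 nnGgccEe=16 nnGgccee=16 nnggCcEe=16 nnggCcee=16 nnggccEe=16 nnggccee=16
Nnggccee hits 16/256; gcd=16; 16÷16/256÷16 = 1/16

P(Nnggccee) = 1/16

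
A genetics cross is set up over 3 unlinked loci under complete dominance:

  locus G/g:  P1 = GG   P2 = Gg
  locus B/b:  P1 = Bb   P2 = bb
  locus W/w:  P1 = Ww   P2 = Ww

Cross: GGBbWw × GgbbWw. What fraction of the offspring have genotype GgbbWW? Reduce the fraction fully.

P(GgbbWW) = 1/16

GGBbWw gametes: GBW×2, GBw×2, GbW×2, Gbw×2
GgbbWw gametes: GbW×2, Gbw×2, gbW×2, gbw×2
GGBbWw×GgbbWw grid (8·8=64): GGBbWW=4 GGBbWw=8 GGBbww=4 GGbbWW=4 GGbbWw=8 GGbbww=4 GgBbWW=4 GgBbWw=8 GgBbww=4 GgbbWW=4 GgbbWw=8 Ggbbww=4
GgbbWW hits 4/64; gcd=4; 4÷4/64÷4 = 1/16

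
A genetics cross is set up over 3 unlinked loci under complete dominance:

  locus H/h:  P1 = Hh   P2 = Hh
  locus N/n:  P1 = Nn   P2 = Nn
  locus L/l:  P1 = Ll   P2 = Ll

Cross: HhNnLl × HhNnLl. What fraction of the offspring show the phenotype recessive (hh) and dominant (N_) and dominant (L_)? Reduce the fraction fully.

P(hh N_ L_) = 9/64

HhNnLl gametes: HNL×1, HNl×1, HnL×1, Hnl×1, hNL×1, hNl×1, hnL×1, hnl×1
HhNnLl gametes: HNL×1, HNl×1, HnL×1, Hnl×1, hNL×1, hNl×1, hnL×1, hnl×1
HhNnLl×HhNnLl grid (8·8=64): HHNNLL=1 HHNNLl=2 HHNNll=1 HHNnLL=2 HHNnLl=4 HHNnll=2 HHnnLL=1 HHnnLl=2 HHnnll=1 HhNNLL=2 HhNNLl=4 HhNNll=2 HhNnLL=4 HhNnLl=8 HhNnll=4 HhnnLL=2 HhnnLl=4 Hhnnll=2 hhNNLL=1 hhNNLl=2 hhNNll=1 hhNnLL=2 hhNnLl=4 hhNnll=2 hhnnLL=1 hhnnLl=2 hhnnll=1
hh N_ L_ hits 9/64; gcd=1; 9÷1/64÷1 = 9/64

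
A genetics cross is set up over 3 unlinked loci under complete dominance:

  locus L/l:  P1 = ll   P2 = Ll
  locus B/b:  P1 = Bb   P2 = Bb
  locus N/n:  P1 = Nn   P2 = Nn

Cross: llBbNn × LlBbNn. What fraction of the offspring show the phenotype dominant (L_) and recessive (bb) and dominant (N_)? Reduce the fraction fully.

P(L_ bb N_) = 3/32

llBbNn gametes: lBN×2, lBn×2, lbN×2, lbn×2
LlBbNn gametes: LBN×1, LBn×1, LbN×1, Lbn×1, lBN×1, lBn×1, lbN×1, lbn×1
llBbNn×LlBbNn grid (8·8=64): LlBBNN=2 LlBBNn=4 LlBBnn=2 LlBbNN=4 LlBbNn=8 LlBbnn=4 LlbbNN=2 LlbbNn=4 Llbbnn=2 llBBNN=2 llBBNn=4 llBBnn=2 llBbNN=4 llBbNn=8 llBbnn=4 llbbNN=2 llbbNn=4 llbbnn=2
L_ bb N_ hits 6/64; gcd=2; 6÷2/64÷2 = 3/32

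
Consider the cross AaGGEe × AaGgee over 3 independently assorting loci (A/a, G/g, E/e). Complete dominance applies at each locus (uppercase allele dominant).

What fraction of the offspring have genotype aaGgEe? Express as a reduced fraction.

AaGGEe gametes: AGE×2, AGe×2, aGE×2, aGe×2
AaGgee gametes: AGe×2, Age×2, aGe×2, age×2
AaGGEe×AaGgee grid (8·8=64): AAGGEe=4 AAGGee=4 AAGgEe=4 AAGgee=4 AaGGEe=8 AaGGee=8 AaGgEe=8 AaGgee=8 aaGGEe=4 aaGGee=4 aaGgEe=4 aaGgee=4
aaGgEe hits 4/64; gcd=4; 4÷4/64÷4 = 1/16

P(aaGgEe) = 1/16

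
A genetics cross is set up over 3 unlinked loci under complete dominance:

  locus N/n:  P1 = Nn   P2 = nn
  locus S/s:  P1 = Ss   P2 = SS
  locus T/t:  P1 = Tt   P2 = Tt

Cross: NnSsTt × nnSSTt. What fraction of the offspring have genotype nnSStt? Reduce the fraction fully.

P(nnSStt) = 1/16

NnSsTt gametes: NST×1, NSt×1, NsT×1, Nst×1, nST×1, nSt×1, nsT×1, nst×1
nnSSTt gametes: nST×4, nSt×4
NnSsTt×nnSSTt grid (8·8=64): NnSSTT=4 NnSSTt=8 NnSStt=4 NnSsTT=4 NnSsTt=8 NnSstt=4 nnSSTT=4 nnSSTt=8 nnSStt=4 nnSsTT=4 nnSsTt=8 nnSstt=4
nnSStt hits 4/64; gcd=4; 4÷4/64÷4 = 1/16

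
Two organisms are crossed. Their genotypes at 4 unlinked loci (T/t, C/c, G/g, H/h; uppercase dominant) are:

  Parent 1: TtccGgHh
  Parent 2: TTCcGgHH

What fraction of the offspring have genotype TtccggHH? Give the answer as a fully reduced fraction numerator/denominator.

TtccGgHh gametes: TcGH×2, TcGh×2, TcgH×2, Tcgh×2, tcGH×2, tcGh×2, tcgH×2, tcgh×2
TTCcGgHH gametes: TCGH×4, TCgH×4, TcGH×4, TcgH×4
TtccGgHh×TTCcGgHH grid (16·16=256): TTCcGGHH=8 TTCcGGHh=8 TTCcGgHH=16 TTCcGgHh=16 TTCcggHH=8 TTCcggHh=8 TTccGGHH=8 TTccGGHh=8 TTccGgHH=16 TTccGgHh=16 TTccggHH=8 TTccggHh=8 TtCcGGHH=8 TtCcGGHh=8 TtCcGgHH=16 TtCcGgHh=16 TtCcggHH=8 TtCcggHh=8 TtccGGHH=8 TtccGGHh=8 TtccGgHH=16 TtccGgHh=16 TtccggHH=8 TtccggHh=8
TtccggHH hits 8/256; gcd=8; 8÷8/256÷8 = 1/32

P(TtccggHH) = 1/32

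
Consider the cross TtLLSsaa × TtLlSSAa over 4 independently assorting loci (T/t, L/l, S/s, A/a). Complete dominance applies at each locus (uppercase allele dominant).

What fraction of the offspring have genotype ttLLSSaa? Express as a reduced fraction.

TtLLSsaa gametes: TLSa×4, TLsa×4, tLSa×4, tLsa×4
TtLlSSAa gametes: TLSA×2, TLSa×2, TlSA×2, TlSa×2, tLSA×2, tLSa×2, tlSA×2, tlSa×2
TtLLSsaa×TtLlSSAa grid (16·16=256): TTLLSSAa=8 TTLLSSaa=8 TTLLSsAa=8 TTLLSsaa=8 TTLlSSAa=8 TTLlSSaa=8 TTLlSsAa=8 TTLlSsaa=8 TtLLSSAa=16 TtLLSSaa=16 TtLLSsAa=16 TtLLSsaa=16 TtLlSSAa=16 TtLlSSaa=16 TtLlSsAa=16 TtLlSsaa=16 ttLLSSAa=8 ttLLSSaa=8 ttLLSsAa=8 ttLLSsaa=8 ttLlSSAa=8 ttLlSSaa=8 ttLlSsAa=8 ttLlSsaa=8
ttLLSSaa hits 8/256; gcd=8; 8÷8/256÷8 = 1/32

P(ttLLSSaa) = 1/32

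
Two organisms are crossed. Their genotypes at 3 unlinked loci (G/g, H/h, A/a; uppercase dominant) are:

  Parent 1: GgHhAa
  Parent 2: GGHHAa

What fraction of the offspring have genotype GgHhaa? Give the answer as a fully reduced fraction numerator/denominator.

P(GgHhaa) = 1/16

GgHhAa gametes: GHA×1, GHa×1, GhA×1, Gha×1, gHA×1, gHa×1, ghA×1, gha×1
GGHHAa gametes: GHA×4, GHa×4
GgHhAa×GGHHAa grid (8·8=64): GGHHAA=4 GGHHAa=8 GGHHaa=4 GGHhAA=4 GGHhAa=8 GGHhaa=4 GgHHAA=4 GgHHAa=8 GgHHaa=4 GgHhAA=4 GgHhAa=8 GgHhaa=4
GgHhaa hits 4/64; gcd=4; 4÷4/64÷4 = 1/16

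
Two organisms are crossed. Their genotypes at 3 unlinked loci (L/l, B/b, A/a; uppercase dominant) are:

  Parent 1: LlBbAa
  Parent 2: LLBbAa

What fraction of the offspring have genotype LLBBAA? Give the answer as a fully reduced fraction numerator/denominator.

LlBbAa gametes: LBA×1, LBa×1, LbA×1, Lba×1, lBA×1, lBa×1, lbA×1, lba×1
LLBbAa gametes: LBA×2, LBa×2, LbA×2, Lba×2
LlBbAa×LLBbAa grid (8·8=64): LLBBAA=2 LLBBAa=4 LLBBaa=2 LLBbAA=4 LLBbAa=8 LLBbaa=4 LLbbAA=2 LLbbAa=4 LLbbaa=2 LlBBAA=2 LlBBAa=4 LlBBaa=2 LlBbAA=4 LlBbAa=8 LlBbaa=4 LlbbAA=2 LlbbAa=4 Llbbaa=2
LLBBAA hits 2/64; gcd=2; 2÷2/64÷2 = 1/32

P(LLBBAA) = 1/32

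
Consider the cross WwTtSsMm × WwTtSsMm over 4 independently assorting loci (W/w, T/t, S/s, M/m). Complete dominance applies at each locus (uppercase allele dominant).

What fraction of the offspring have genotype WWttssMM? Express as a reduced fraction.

P(WWttssMM) = 1/256

WwTtSsMm gametes: WTSM×1, WTSm×1, WTsM×1, WTsm×1, WtSM×1, WtSm×1, WtsM×1, Wtsm×1, wTSM×1, wTSm×1, wTsM×1, wTsm×1, wtSM×1, wtSm×1, wtsM×1, wtsm×1
WwTtSsMm gametes: WTSM×1, WTSm×1, WTsM×1, WTsm×1, WtSM×1, WtSm×1, WtsM×1, Wtsm×1, wTSM×1, wTSm×1, wTsM×1, wTsm×1, wtSM×1, wtSm×1, wtsM×1, wtsm×1
WwTtSsMm×WwTtSsMm grid (16·16=256): WWTTSSMM=1 WWTTSSMm=2 WWTTSSmm=1 WWTTSsMM=2 WWTTSsMm=4 WWTTSsmm=2 WWTTssMM=1 WWTTssMm=2 WWTTssmm=1 WWTtSSMM=2 WWTtSSMm=4 WWTtSSmm=2 WWTtSsMM=4 WWTtSsMm=8 WWTtSsmm=4 WWTtssMM=2 WWTtssMm=4 WWTtssmm=2 WWttSSMM=1 WWttSSMm=2 WWttSSmm=1 WWttSsMM=2 WWttSsMm=4 WWttSsmm=2 WWttssMM=1 WWttssMm=2 WWttssmm=1 WwTTSSMM=2 WwTTSSMm=4 WwTTSSmm=2 WwTTSsMM=4 WwTTSsMm=8 WwTTSsmm=4 WwTTssMM=2 WwTTssMm=4 WwTTssmm=2 WwTtSSMM=4 WwTtSSMm=8 WwTtSSmm=4 WwTtSsMM=8 WwTtSsMm=16 WwTtSsmm=8 WwTtssMM=4 WwTtssMm=8 WwTtssmm=4 WwttSSMM=2 WwttSSMm=4 WwttSSmm=2 WwttSsMM=4 WwttSsMm=8 WwttSsmm=4 WwttssMM=2 WwttssMm=4 Wwttssmm=2 wwTTSSMM=1 wwTTSSMm=2 wwTTSSmm=1 wwTTSsMM=2 wwTTSsMm=4 wwTTSsmm=2 wwTTssMM=1 wwTTssMm=2 wwTTssmm=1 wwTtSSMM=2 wwTtSSMm=4 wwTtSSmm=2 wwTtSsMM=4 wwTtSsMm=8 wwTtSsmm=4 wwTtssMM=2 wwTtssMm=4 wwTtssmm=2 wwttSSMM=1 wwttSSMm=2 wwttSSmm=1 wwttSsMM=2 wwttSsMm=4 wwttSsmm=2 wwttssMM=1 wwttssMm=2 wwttssmm=1
WWttssMM hits 1/256; gcd=1; 1÷1/256÷1 = 1/256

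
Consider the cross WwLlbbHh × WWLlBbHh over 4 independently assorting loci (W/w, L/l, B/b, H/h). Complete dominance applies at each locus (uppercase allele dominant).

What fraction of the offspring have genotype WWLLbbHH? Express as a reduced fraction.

P(WWLLbbHH) = 1/64

WwLlbbHh gametes: WLbH×2, WLbh×2, WlbH×2, Wlbh×2, wLbH×2, wLbh×2, wlbH×2, wlbh×2
WWLlBbHh gametes: WLBH×2, WLBh×2, WLbH×2, WLbh×2, WlBH×2, WlBh×2, WlbH×2, Wlbh×2
WwLlbbHh×WWLlBbHh grid (16·16=256): WWLLBbHH=4 WWLLBbHh=8 WWLLBbhh=4 WWLLbbHH=4 WWLLbbHh=8 WWLLbbhh=4 WWLlBbHH=8 WWLlBbHh=16 WWLlBbhh=8 WWLlbbHH=8 WWLlbbHh=16 WWLlbbhh=8 WWllBbHH=4 WWllBbHh=8 WWllBbhh=4 WWllbbHH=4 WWllbbHh=8 WWllbbhh=4 WwLLBbHH=4 WwLLBbHh=8 WwLLBbhh=4 WwLLbbHH=4 WwLLbbHh=8 WwLLbbhh=4 WwLlBbHH=8 WwLlBbHh=16 WwLlBbhh=8 WwLlbbHH=8 WwLlbbHh=16 WwLlbbhh=8 WwllBbHH=4 WwllBbHh=8 WwllBbhh=4 WwllbbHH=4 WwllbbHh=8 Wwllbbhh=4
WWLLbbHH hits 4/256; gcd=4; 4÷4/256÷4 = 1/64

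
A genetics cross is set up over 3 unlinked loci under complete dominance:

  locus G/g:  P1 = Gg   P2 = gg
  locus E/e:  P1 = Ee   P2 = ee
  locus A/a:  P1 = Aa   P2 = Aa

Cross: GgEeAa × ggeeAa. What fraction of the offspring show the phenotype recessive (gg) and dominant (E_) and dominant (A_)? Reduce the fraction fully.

GgEeAa gametes: GEA×1, GEa×1, GeA×1, Gea×1, gEA×1, gEa×1, geA×1, gea×1
ggeeAa gametes: geA×4, gea×4
GgEeAa×ggeeAa grid (8·8=64): GgEeAA=4 GgEeAa=8 GgEeaa=4 GgeeAA=4 GgeeAa=8 Ggeeaa=4 ggEeAA=4 ggEeAa=8 ggEeaa=4 ggeeAA=4 ggeeAa=8 ggeeaa=4
gg E_ A_ hits 12/64; gcd=4; 12÷4/64÷4 = 3/16

P(gg E_ A_) = 3/16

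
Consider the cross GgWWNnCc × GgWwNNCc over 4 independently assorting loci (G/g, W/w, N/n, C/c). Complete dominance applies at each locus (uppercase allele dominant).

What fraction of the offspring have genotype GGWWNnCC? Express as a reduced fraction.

GgWWNnCc gametes: GWNC×2, GWNc×2, GWnC×2, GWnc×2, gWNC×2, gWNc×2, gWnC×2, gWnc×2
GgWwNNCc gametes: GWNC×2, GWNc×2, GwNC×2, GwNc×2, gWNC×2, gWNc×2, gwNC×2, gwNc×2
GgWWNnCc×GgWwNNCc grid (16·16=256): GGWWNNCC=4 GGWWNNCc=8 GGWWNNcc=4 GGWWNnCC=4 GGWWNnCc=8 GGWWNncc=4 GGWwNNCC=4 GGWwNNCc=8 GGWwNNcc=4 GGWwNnCC=4 GGWwNnCc=8 GGWwNncc=4 GgWWNNCC=8 GgWWNNCc=16 GgWWNNcc=8 GgWWNnCC=8 GgWWNnCc=16 GgWWNncc=8 GgWwNNCC=8 GgWwNNCc=16 GgWwNNcc=8 GgWwNnCC=8 GgWwNnCc=16 GgWwNncc=8 ggWWNNCC=4 ggWWNNCc=8 ggWWNNcc=4 ggWWNnCC=4 ggWWNnCc=8 ggWWNncc=4 ggWwNNCC=4 ggWwNNCc=8 ggWwNNcc=4 ggWwNnCC=4 ggWwNnCc=8 ggWwNncc=4
GGWWNnCC hits 4/256; gcd=4; 4÷4/256÷4 = 1/64

P(GGWWNnCC) = 1/64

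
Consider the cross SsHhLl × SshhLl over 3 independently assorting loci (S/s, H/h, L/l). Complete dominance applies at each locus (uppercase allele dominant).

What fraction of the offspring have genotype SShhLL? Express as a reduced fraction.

P(SShhLL) = 1/32

SsHhLl gametes: SHL×1, SHl×1, ShL×1, Shl×1, sHL×1, sHl×1, shL×1, shl×1
SshhLl gametes: ShL×2, Shl×2, shL×2, shl×2
SsHhLl×SshhLl grid (8·8=64): SSHhLL=2 SSHhLl=4 SSHhll=2 SShhLL=2 SShhLl=4 SShhll=2 SsHhLL=4 SsHhLl=8 SsHhll=4 SshhLL=4 SshhLl=8 Sshhll=4 ssHhLL=2 ssHhLl=4 ssHhll=2 sshhLL=2 sshhLl=4 sshhll=2
SShhLL hits 2/64; gcd=2; 2÷2/64÷2 = 1/32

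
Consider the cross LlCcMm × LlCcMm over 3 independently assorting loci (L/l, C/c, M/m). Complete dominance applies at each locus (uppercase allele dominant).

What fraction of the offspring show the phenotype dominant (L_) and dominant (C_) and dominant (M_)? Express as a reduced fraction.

LlCcMm gametes: LCM×1, LCm×1, LcM×1, Lcm×1, lCM×1, lCm×1, lcM×1, lcm×1
LlCcMm gametes: LCM×1, LCm×1, LcM×1, Lcm×1, lCM×1, lCm×1, lcM×1, lcm×1
LlCcMm×LlCcMm grid (8·8=64): LLCCMM=1 LLCCMm=2 LLCCmm=1 LLCcMM=2 LLCcMm=4 LLCcmm=2 LLccMM=1 LLccMm=2 LLccmm=1 LlCCMM=2 LlCCMm=4 LlCCmm=2 LlCcMM=4 LlCcMm=8 LlCcmm=4 LlccMM=2 LlccMm=4 Llccmm=2 llCCMM=1 llCCMm=2 llCCmm=1 llCcMM=2 llCcMm=4 llCcmm=2 llccMM=1 llccMm=2 llccmm=1
L_ C_ M_ hits 27/64; gcd=1; 27÷1/64÷1 = 27/64

P(L_ C_ M_) = 27/64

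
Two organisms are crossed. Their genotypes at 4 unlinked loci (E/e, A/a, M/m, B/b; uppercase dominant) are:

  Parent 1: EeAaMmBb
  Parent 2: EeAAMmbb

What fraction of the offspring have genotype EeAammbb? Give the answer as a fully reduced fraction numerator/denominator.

P(EeAammbb) = 1/32

EeAaMmBb gametes: EAMB×1, EAMb×1, EAmB×1, EAmb×1, EaMB×1, EaMb×1, EamB×1, Eamb×1, eAMB×1, eAMb×1, eAmB×1, eAmb×1, eaMB×1, eaMb×1, eamB×1, eamb×1
EeAAMmbb gametes: EAMb×4, EAmb×4, eAMb×4, eAmb×4
EeAaMmBb×EeAAMmbb grid (16·16=256): EEAAMMBb=4 EEAAMMbb=4 EEAAMmBb=8 EEAAMmbb=8 EEAAmmBb=4 EEAAmmbb=4 EEAaMMBb=4 EEAaMMbb=4 EEAaMmBb=8 EEAaMmbb=8 EEAammBb=4 EEAammbb=4 EeAAMMBb=8 EeAAMMbb=8 EeAAMmBb=16 EeAAMmbb=16 EeAAmmBb=8 EeAAmmbb=8 EeAaMMBb=8 EeAaMMbb=8 EeAaMmBb=16 EeAaMmbb=16 EeAammBb=8 EeAammbb=8 eeAAMMBb=4 eeAAMMbb=4 eeAAMmBb=8 eeAAMmbb=8 eeAAmmBb=4 eeAAmmbb=4 eeAaMMBb=4 eeAaMMbb=4 eeAaMmBb=8 eeAaMmbb=8 eeAammBb=4 eeAammbb=4
EeAammbb hits 8/256; gcd=8; 8÷8/256÷8 = 1/32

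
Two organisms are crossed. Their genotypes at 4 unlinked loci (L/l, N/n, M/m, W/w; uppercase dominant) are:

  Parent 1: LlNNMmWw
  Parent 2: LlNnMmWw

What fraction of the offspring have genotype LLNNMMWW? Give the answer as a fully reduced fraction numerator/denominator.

P(LLNNMMWW) = 1/128

LlNNMmWw gametes: LNMW×2, LNMw×2, LNmW×2, LNmw×2, lNMW×2, lNMw×2, lNmW×2, lNmw×2
LlNnMmWw gametes: LNMW×1, LNMw×1, LNmW×1, LNmw×1, LnMW×1, LnMw×1, LnmW×1, Lnmw×1, lNMW×1, lNMw×1, lNmW×1, lNmw×1, lnMW×1, lnMw×1, lnmW×1, lnmw×1
LlNNMmWw×LlNnMmWw grid (16·16=256): LLNNMMWW=2 LLNNMMWw=4 LLNNMMww=2 LLNNMmWW=4 LLNNMmWw=8 LLNNMmww=4 LLNNmmWW=2 LLNNmmWw=4 LLNNmmww=2 LLNnMMWW=2 LLNnMMWw=4 LLNnMMww=2 LLNnMmWW=4 LLNnMmWw=8 LLNnMmww=4 LLNnmmWW=2 LLNnmmWw=4 LLNnmmww=2 LlNNMMWW=4 LlNNMMWw=8 LlNNMMww=4 LlNNMmWW=8 LlNNMmWw=16 LlNNMmww=8 LlNNmmWW=4 LlNNmmWw=8 LlNNmmww=4 LlNnMMWW=4 LlNnMMWw=8 LlNnMMww=4 LlNnMmWW=8 LlNnMmWw=16 LlNnMmww=8 LlNnmmWW=4 LlNnmmWw=8 LlNnmmww=4 llNNMMWW=2 llNNMMWw=4 llNNMMww=2 llNNMmWW=4 llNNMmWw=8 llNNMmww=4 llNNmmWW=2 llNNmmWw=4 llNNmmww=2 llNnMMWW=2 llNnMMWw=4 llNnMMww=2 llNnMmWW=4 llNnMmWw=8 llNnMmww=4 llNnmmWW=2 llNnmmWw=4 llNnmmww=2
LLNNMMWW hits 2/256; gcd=2; 2÷2/256÷2 = 1/128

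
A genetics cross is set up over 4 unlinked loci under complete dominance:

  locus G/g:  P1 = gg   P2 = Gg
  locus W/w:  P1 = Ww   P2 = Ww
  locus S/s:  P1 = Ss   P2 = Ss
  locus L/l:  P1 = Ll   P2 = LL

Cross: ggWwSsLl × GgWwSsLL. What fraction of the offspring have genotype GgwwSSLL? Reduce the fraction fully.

P(GgwwSSLL) = 1/64

ggWwSsLl gametes: gWSL×2, gWSl×2, gWsL×2, gWsl×2, gwSL×2, gwSl×2, gwsL×2, gwsl×2
GgWwSsLL gametes: GWSL×2, GWsL×2, GwSL×2, GwsL×2, gWSL×2, gWsL×2, gwSL×2, gwsL×2
ggWwSsLl×GgWwSsLL grid (16·16=256): GgWWSSLL=4 GgWWSSLl=4 GgWWSsLL=8 GgWWSsLl=8 GgWWssLL=4 GgWWssLl=4 GgWwSSLL=8 GgWwSSLl=8 GgWwSsLL=16 GgWwSsLl=16 GgWwssLL=8 GgWwssLl=8 GgwwSSLL=4 GgwwSSLl=4 GgwwSsLL=8 GgwwSsLl=8 GgwwssLL=4 GgwwssLl=4 ggWWSSLL=4 ggWWSSLl=4 ggWWSsLL=8 ggWWSsLl=8 ggWWssLL=4 ggWWssLl=4 ggWwSSLL=8 ggWwSSLl=8 ggWwSsLL=16 ggWwSsLl=16 ggWwssLL=8 ggWwssLl=8 ggwwSSLL=4 ggwwSSLl=4 ggwwSsLL=8 ggwwSsLl=8 ggwwssLL=4 ggwwssLl=4
GgwwSSLL hits 4/256; gcd=4; 4÷4/256÷4 = 1/64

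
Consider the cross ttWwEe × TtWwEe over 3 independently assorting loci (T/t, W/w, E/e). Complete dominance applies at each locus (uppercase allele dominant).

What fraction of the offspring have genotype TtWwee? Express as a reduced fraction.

ttWwEe gametes: tWE×2, tWe×2, twE×2, twe×2
TtWwEe gametes: TWE×1, TWe×1, TwE×1, Twe×1, tWE×1, tWe×1, twE×1, twe×1
ttWwEe×TtWwEe grid (8·8=64): TtWWEE=2 TtWWEe=4 TtWWee=2 TtWwEE=4 TtWwEe=8 TtWwee=4 TtwwEE=2 TtwwEe=4 Ttwwee=2 ttWWEE=2 ttWWEe=4 ttWWee=2 ttWwEE=4 ttWwEe=8 ttWwee=4 ttwwEE=2 ttwwEe=4 ttwwee=2
TtWwee hits 4/64; gcd=4; 4÷4/64÷4 = 1/16

P(TtWwee) = 1/16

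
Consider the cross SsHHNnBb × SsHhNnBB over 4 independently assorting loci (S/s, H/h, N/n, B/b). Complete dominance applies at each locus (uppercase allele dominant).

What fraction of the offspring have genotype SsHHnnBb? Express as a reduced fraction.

P(SsHHnnBb) = 1/32

SsHHNnBb gametes: SHNB×2, SHNb×2, SHnB×2, SHnb×2, sHNB×2, sHNb×2, sHnB×2, sHnb×2
SsHhNnBB gametes: SHNB×2, SHnB×2, ShNB×2, ShnB×2, sHNB×2, sHnB×2, shNB×2, shnB×2
SsHHNnBb×SsHhNnBB grid (16·16=256): SSHHNNBB=4 SSHHNNBb=4 SSHHNnBB=8 SSHHNnBb=8 SSHHnnBB=4 SSHHnnBb=4 SSHhNNBB=4 SSHhNNBb=4 SSHhNnBB=8 SSHhNnBb=8 SSHhnnBB=4 SSHhnnBb=4 SsHHNNBB=8 SsHHNNBb=8 SsHHNnBB=16 SsHHNnBb=16 SsHHnnBB=8 SsHHnnBb=8 SsHhNNBB=8 SsHhNNBb=8 SsHhNnBB=16 SsHhNnBb=16 SsHhnnBB=8 SsHhnnBb=8 ssHHNNBB=4 ssHHNNBb=4 ssHHNnBB=8 ssHHNnBb=8 ssHHnnBB=4 ssHHnnBb=4 ssHhNNBB=4 ssHhNNBb=4 ssHhNnBB=8 ssHhNnBb=8 ssHhnnBB=4 ssHhnnBb=4
SsHHnnBb hits 8/256; gcd=8; 8÷8/256÷8 = 1/32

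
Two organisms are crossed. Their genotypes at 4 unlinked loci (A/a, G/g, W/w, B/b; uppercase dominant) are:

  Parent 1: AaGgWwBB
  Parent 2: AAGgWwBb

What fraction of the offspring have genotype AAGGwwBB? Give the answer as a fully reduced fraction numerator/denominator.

AaGgWwBB gametes: AGWB×2, AGwB×2, AgWB×2, AgwB×2, aGWB×2, aGwB×2, agWB×2, agwB×2
AAGgWwBb gametes: AGWB×2, AGWb×2, AGwB×2, AGwb×2, AgWB×2, AgWb×2, AgwB×2, Agwb×2
AaGgWwBB×AAGgWwBb grid (16·16=256): AAGGWWBB=4 AAGGWWBb=4 AAGGWwBB=8 AAGGWwBb=8 AAGGwwBB=4 AAGGwwBb=4 AAGgWWBB=8 AAGgWWBb=8 AAGgWwBB=16 AAGgWwBb=16 AAGgwwBB=8 AAGgwwBb=8 AAggWWBB=4 AAggWWBb=4 AAggWwBB=8 AAggWwBb=8 AAggwwBB=4 AAggwwBb=4 AaGGWWBB=4 AaGGWWBb=4 AaGGWwBB=8 AaGGWwBb=8 AaGGwwBB=4 AaGGwwBb=4 AaGgWWBB=8 AaGgWWBb=8 AaGgWwBB=16 AaGgWwBb=16 AaGgwwBB=8 AaGgwwBb=8 AaggWWBB=4 AaggWWBb=4 AaggWwBB=8 AaggWwBb=8 AaggwwBB=4 AaggwwBb=4
AAGGwwBB hits 4/256; gcd=4; 4÷4/256÷4 = 1/64

P(AAGGwwBB) = 1/64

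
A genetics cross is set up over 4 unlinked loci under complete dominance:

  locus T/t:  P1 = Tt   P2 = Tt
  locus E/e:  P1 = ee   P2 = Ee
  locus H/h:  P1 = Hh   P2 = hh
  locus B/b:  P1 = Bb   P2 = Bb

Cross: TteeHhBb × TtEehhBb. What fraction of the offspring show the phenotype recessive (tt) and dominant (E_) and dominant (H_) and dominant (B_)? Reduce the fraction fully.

P(tt E_ H_ B_) = 3/64

TteeHhBb gametes: TeHB×2, TeHb×2, TehB×2, Tehb×2, teHB×2, teHb×2, tehB×2, tehb×2
TtEehhBb gametes: TEhB×2, TEhb×2, TehB×2, Tehb×2, tEhB×2, tEhb×2, tehB×2, tehb×2
TteeHhBb×TtEehhBb grid (16·16=256): TTEeHhBB=4 TTEeHhBb=8 TTEeHhbb=4 TTEehhBB=4 TTEehhBb=8 TTEehhbb=4 TTeeHhBB=4 TTeeHhBb=8 TTeeHhbb=4 TTeehhBB=4 TTeehhBb=8 TTeehhbb=4 TtEeHhBB=8 TtEeHhBb=16 TtEeHhbb=8 TtEehhBB=8 TtEehhBb=16 TtEehhbb=8 TteeHhBB=8 TteeHhBb=16 TteeHhbb=8 TteehhBB=8 TteehhBb=16 Tteehhbb=8 ttEeHhBB=4 ttEeHhBb=8 ttEeHhbb=4 ttEehhBB=4 ttEehhBb=8 ttEehhbb=4 tteeHhBB=4 tteeHhBb=8 tteeHhbb=4 tteehhBB=4 tteehhBb=8 tteehhbb=4
tt E_ H_ B_ hits 12/256; gcd=4; 12÷4/256÷4 = 3/64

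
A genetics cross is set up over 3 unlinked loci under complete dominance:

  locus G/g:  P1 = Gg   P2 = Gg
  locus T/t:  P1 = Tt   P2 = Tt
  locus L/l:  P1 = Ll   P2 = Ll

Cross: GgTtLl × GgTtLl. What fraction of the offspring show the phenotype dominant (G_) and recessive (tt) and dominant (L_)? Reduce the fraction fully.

P(G_ tt L_) = 9/64

GgTtLl gametes: GTL×1, GTl×1, GtL×1, Gtl×1, gTL×1, gTl×1, gtL×1, gtl×1
GgTtLl gametes: GTL×1, GTl×1, GtL×1, Gtl×1, gTL×1, gTl×1, gtL×1, gtl×1
GgTtLl×GgTtLl grid (8·8=64): GGTTLL=1 GGTTLl=2 GGTTll=1 GGTtLL=2 GGTtLl=4 GGTtll=2 GGttLL=1 GGttLl=2 GGttll=1 GgTTLL=2 GgTTLl=4 GgTTll=2 GgTtLL=4 GgTtLl=8 GgTtll=4 GgttLL=2 GgttLl=4 Ggttll=2 ggTTLL=1 ggTTLl=2 ggTTll=1 ggTtLL=2 ggTtLl=4 ggTtll=2 ggttLL=1 ggttLl=2 ggttll=1
G_ tt L_ hits 9/64; gcd=1; 9÷1/64÷1 = 9/64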